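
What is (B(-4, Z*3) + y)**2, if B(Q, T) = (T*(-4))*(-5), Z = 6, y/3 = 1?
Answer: 131769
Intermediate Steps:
y = 3 (y = 3*1 = 3)
B(Q, T) = 20*T (B(Q, T) = -4*T*(-5) = 20*T)
(B(-4, Z*3) + y)**2 = (20*(6*3) + 3)**2 = (20*18 + 3)**2 = (360 + 3)**2 = 363**2 = 131769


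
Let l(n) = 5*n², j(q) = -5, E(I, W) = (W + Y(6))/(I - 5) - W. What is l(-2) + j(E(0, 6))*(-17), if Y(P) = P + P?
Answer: 105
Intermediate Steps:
Y(P) = 2*P
E(I, W) = -W + (12 + W)/(-5 + I) (E(I, W) = (W + 2*6)/(I - 5) - W = (W + 12)/(-5 + I) - W = (12 + W)/(-5 + I) - W = -W + (12 + W)/(-5 + I))
l(-2) + j(E(0, 6))*(-17) = 5*(-2)² - 5*(-17) = 5*4 + 85 = 20 + 85 = 105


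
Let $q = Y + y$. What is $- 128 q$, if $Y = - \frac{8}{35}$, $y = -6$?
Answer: $\frac{27904}{35} \approx 797.26$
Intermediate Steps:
$Y = - \frac{8}{35}$ ($Y = \left(-8\right) \frac{1}{35} = - \frac{8}{35} \approx -0.22857$)
$q = - \frac{218}{35}$ ($q = - \frac{8}{35} - 6 = - \frac{218}{35} \approx -6.2286$)
$- 128 q = \left(-128\right) \left(- \frac{218}{35}\right) = \frac{27904}{35}$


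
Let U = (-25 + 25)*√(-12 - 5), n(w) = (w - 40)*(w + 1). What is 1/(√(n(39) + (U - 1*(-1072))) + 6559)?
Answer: 6559/43019449 - 2*√258/43019449 ≈ 0.00015172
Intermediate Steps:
n(w) = (1 + w)*(-40 + w) (n(w) = (-40 + w)*(1 + w) = (1 + w)*(-40 + w))
U = 0 (U = 0*√(-17) = 0*(I*√17) = 0)
1/(√(n(39) + (U - 1*(-1072))) + 6559) = 1/(√((-40 + 39² - 39*39) + (0 - 1*(-1072))) + 6559) = 1/(√((-40 + 1521 - 1521) + (0 + 1072)) + 6559) = 1/(√(-40 + 1072) + 6559) = 1/(√1032 + 6559) = 1/(2*√258 + 6559) = 1/(6559 + 2*√258)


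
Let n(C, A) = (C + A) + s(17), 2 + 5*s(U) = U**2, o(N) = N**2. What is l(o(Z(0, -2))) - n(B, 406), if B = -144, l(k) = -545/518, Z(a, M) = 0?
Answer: -829971/2590 ≈ -320.45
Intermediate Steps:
s(U) = -2/5 + U**2/5
l(k) = -545/518 (l(k) = -545*1/518 = -545/518)
n(C, A) = 287/5 + A + C (n(C, A) = (C + A) + (-2/5 + (1/5)*17**2) = (A + C) + (-2/5 + (1/5)*289) = (A + C) + (-2/5 + 289/5) = (A + C) + 287/5 = 287/5 + A + C)
l(o(Z(0, -2))) - n(B, 406) = -545/518 - (287/5 + 406 - 144) = -545/518 - 1*1597/5 = -545/518 - 1597/5 = -829971/2590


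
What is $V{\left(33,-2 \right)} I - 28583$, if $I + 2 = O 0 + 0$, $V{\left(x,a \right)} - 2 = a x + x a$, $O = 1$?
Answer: $-28323$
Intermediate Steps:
$V{\left(x,a \right)} = 2 + 2 a x$ ($V{\left(x,a \right)} = 2 + \left(a x + x a\right) = 2 + \left(a x + a x\right) = 2 + 2 a x$)
$I = -2$ ($I = -2 + \left(1 \cdot 0 + 0\right) = -2 + \left(0 + 0\right) = -2 + 0 = -2$)
$V{\left(33,-2 \right)} I - 28583 = \left(2 + 2 \left(-2\right) 33\right) \left(-2\right) - 28583 = \left(2 - 132\right) \left(-2\right) - 28583 = \left(-130\right) \left(-2\right) - 28583 = 260 - 28583 = -28323$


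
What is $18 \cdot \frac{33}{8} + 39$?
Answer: $\frac{453}{4} \approx 113.25$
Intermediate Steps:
$18 \cdot \frac{33}{8} + 39 = \frac{297}{4} + 39 = \frac{453}{4}$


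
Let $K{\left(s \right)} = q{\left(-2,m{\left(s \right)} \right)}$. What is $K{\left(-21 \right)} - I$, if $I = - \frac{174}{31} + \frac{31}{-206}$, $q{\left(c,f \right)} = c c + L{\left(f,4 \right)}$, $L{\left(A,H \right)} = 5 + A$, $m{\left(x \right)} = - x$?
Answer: $\frac{228385}{6386} \approx 35.763$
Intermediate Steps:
$q{\left(c,f \right)} = 5 + f + c^{2}$ ($q{\left(c,f \right)} = c c + \left(5 + f\right) = c^{2} + \left(5 + f\right) = 5 + f + c^{2}$)
$K{\left(s \right)} = 9 - s$ ($K{\left(s \right)} = 5 - s + \left(-2\right)^{2} = 5 - s + 4 = 9 - s$)
$I = - \frac{36805}{6386}$ ($I = \left(-174\right) \frac{1}{31} + 31 \left(- \frac{1}{206}\right) = - \frac{174}{31} - \frac{31}{206} = - \frac{36805}{6386} \approx -5.7634$)
$K{\left(-21 \right)} - I = \left(9 - -21\right) - - \frac{36805}{6386} = \left(9 + 21\right) + \frac{36805}{6386} = 30 + \frac{36805}{6386} = \frac{228385}{6386}$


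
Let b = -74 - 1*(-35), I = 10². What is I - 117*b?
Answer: 4663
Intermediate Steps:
I = 100
b = -39 (b = -74 + 35 = -39)
I - 117*b = 100 - 117*(-39) = 100 + 4563 = 4663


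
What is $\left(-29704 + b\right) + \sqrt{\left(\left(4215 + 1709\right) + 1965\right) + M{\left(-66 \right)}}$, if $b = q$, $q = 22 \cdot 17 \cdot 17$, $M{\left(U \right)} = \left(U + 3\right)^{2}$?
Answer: $-23346 + 77 \sqrt{2} \approx -23237.0$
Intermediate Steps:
$M{\left(U \right)} = \left(3 + U\right)^{2}$
$q = 6358$ ($q = 374 \cdot 17 = 6358$)
$b = 6358$
$\left(-29704 + b\right) + \sqrt{\left(\left(4215 + 1709\right) + 1965\right) + M{\left(-66 \right)}} = \left(-29704 + 6358\right) + \sqrt{\left(\left(4215 + 1709\right) + 1965\right) + \left(3 - 66\right)^{2}} = -23346 + \sqrt{\left(5924 + 1965\right) + \left(-63\right)^{2}} = -23346 + \sqrt{7889 + 3969} = -23346 + \sqrt{11858} = -23346 + 77 \sqrt{2}$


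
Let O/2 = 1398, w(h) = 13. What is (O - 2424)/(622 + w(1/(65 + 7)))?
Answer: 372/635 ≈ 0.58583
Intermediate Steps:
O = 2796 (O = 2*1398 = 2796)
(O - 2424)/(622 + w(1/(65 + 7))) = (2796 - 2424)/(622 + 13) = 372/635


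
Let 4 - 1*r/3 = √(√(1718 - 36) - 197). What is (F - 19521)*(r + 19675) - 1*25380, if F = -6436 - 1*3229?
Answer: -574610162 + 87558*I*√(197 - 29*√2) ≈ -5.7461e+8 + 1.0936e+6*I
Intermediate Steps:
F = -9665 (F = -6436 - 3229 = -9665)
r = 12 - 3*√(-197 + 29*√2) (r = 12 - 3*√(√(1718 - 36) - 197) = 12 - 3*√(√1682 - 197) = 12 - 3*√(29*√2 - 197) = 12 - 3*√(-197 + 29*√2) ≈ 12.0 - 37.469*I)
(F - 19521)*(r + 19675) - 1*25380 = (-9665 - 19521)*((12 - 3*√(-197 + 29*√2)) + 19675) - 1*25380 = -29186*(19687 - 3*√(-197 + 29*√2)) - 25380 = (-574584782 + 87558*√(-197 + 29*√2)) - 25380 = -574610162 + 87558*√(-197 + 29*√2)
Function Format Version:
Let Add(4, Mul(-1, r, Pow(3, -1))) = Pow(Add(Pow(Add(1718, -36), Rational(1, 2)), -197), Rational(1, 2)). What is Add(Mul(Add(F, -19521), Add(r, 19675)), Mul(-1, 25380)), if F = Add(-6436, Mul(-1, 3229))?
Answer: Add(-574610162, Mul(87558, I, Pow(Add(197, Mul(-29, Pow(2, Rational(1, 2)))), Rational(1, 2)))) ≈ Add(-5.7461e+8, Mul(1.0936e+6, I))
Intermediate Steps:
F = -9665 (F = Add(-6436, -3229) = -9665)
r = Add(12, Mul(-3, Pow(Add(-197, Mul(29, Pow(2, Rational(1, 2)))), Rational(1, 2)))) (r = Add(12, Mul(-3, Pow(Add(Pow(Add(1718, -36), Rational(1, 2)), -197), Rational(1, 2)))) = Add(12, Mul(-3, Pow(Add(Pow(1682, Rational(1, 2)), -197), Rational(1, 2)))) = Add(12, Mul(-3, Pow(Add(Mul(29, Pow(2, Rational(1, 2))), -197), Rational(1, 2)))) = Add(12, Mul(-3, Pow(Add(-197, Mul(29, Pow(2, Rational(1, 2)))), Rational(1, 2)))) ≈ Add(12.000, Mul(-37.469, I)))
Add(Mul(Add(F, -19521), Add(r, 19675)), Mul(-1, 25380)) = Add(Mul(Add(-9665, -19521), Add(Add(12, Mul(-3, Pow(Add(-197, Mul(29, Pow(2, Rational(1, 2)))), Rational(1, 2)))), 19675)), Mul(-1, 25380)) = Add(Mul(-29186, Add(19687, Mul(-3, Pow(Add(-197, Mul(29, Pow(2, Rational(1, 2)))), Rational(1, 2))))), -25380) = Add(Add(-574584782, Mul(87558, Pow(Add(-197, Mul(29, Pow(2, Rational(1, 2)))), Rational(1, 2)))), -25380) = Add(-574610162, Mul(87558, Pow(Add(-197, Mul(29, Pow(2, Rational(1, 2)))), Rational(1, 2))))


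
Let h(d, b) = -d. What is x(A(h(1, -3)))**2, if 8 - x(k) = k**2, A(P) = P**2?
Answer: 49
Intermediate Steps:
x(k) = 8 - k**2
x(A(h(1, -3)))**2 = (8 - ((-1*1)**2)**2)**2 = (8 - ((-1)**2)**2)**2 = (8 - 1*1**2)**2 = (8 - 1*1)**2 = (8 - 1)**2 = 7**2 = 49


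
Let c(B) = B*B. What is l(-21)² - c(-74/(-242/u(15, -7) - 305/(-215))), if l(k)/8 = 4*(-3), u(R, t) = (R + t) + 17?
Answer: 720557633276/78872161 ≈ 9135.8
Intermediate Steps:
u(R, t) = 17 + R + t
l(k) = -96 (l(k) = 8*(4*(-3)) = 8*(-12) = -96)
c(B) = B²
l(-21)² - c(-74/(-242/u(15, -7) - 305/(-215))) = (-96)² - (-74/(-242/(17 + 15 - 7) - 305/(-215)))² = 9216 - (-74/(-242/25 - 305*(-1/215)))² = 9216 - (-74/(-242*1/25 + 61/43))² = 9216 - (-74/(-242/25 + 61/43))² = 9216 - (-74/(-8881/1075))² = 9216 - (-74*(-1075/8881))² = 9216 - (79550/8881)² = 9216 - 1*6328202500/78872161 = 9216 - 6328202500/78872161 = 720557633276/78872161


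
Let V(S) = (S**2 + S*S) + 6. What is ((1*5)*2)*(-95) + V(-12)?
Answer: -656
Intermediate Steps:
V(S) = 6 + 2*S**2 (V(S) = (S**2 + S**2) + 6 = 2*S**2 + 6 = 6 + 2*S**2)
((1*5)*2)*(-95) + V(-12) = ((1*5)*2)*(-95) + (6 + 2*(-12)**2) = (5*2)*(-95) + (6 + 2*144) = 10*(-95) + (6 + 288) = -950 + 294 = -656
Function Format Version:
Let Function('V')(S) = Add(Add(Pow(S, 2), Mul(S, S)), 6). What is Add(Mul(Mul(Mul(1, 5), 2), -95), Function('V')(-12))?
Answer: -656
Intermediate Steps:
Function('V')(S) = Add(6, Mul(2, Pow(S, 2))) (Function('V')(S) = Add(Add(Pow(S, 2), Pow(S, 2)), 6) = Add(Mul(2, Pow(S, 2)), 6) = Add(6, Mul(2, Pow(S, 2))))
Add(Mul(Mul(Mul(1, 5), 2), -95), Function('V')(-12)) = Add(Mul(Mul(Mul(1, 5), 2), -95), Add(6, Mul(2, Pow(-12, 2)))) = Add(Mul(Mul(5, 2), -95), Add(6, Mul(2, 144))) = Add(Mul(10, -95), Add(6, 288)) = Add(-950, 294) = -656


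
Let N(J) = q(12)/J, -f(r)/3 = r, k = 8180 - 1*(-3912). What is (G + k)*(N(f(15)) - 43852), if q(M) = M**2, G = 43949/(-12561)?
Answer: -11098557015996/20935 ≈ -5.3014e+8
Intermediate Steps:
G = -43949/12561 (G = 43949*(-1/12561) = -43949/12561 ≈ -3.4988)
k = 12092 (k = 8180 + 3912 = 12092)
f(r) = -3*r
N(J) = 144/J (N(J) = 12**2/J = 144/J)
(G + k)*(N(f(15)) - 43852) = (-43949/12561 + 12092)*(144/((-3*15)) - 43852) = 151843663*(144/(-45) - 43852)/12561 = 151843663*(144*(-1/45) - 43852)/12561 = 151843663*(-16/5 - 43852)/12561 = (151843663/12561)*(-219276/5) = -11098557015996/20935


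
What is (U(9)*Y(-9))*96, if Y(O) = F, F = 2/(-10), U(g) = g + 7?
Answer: -1536/5 ≈ -307.20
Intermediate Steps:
U(g) = 7 + g
F = -1/5 (F = 2*(-1/10) = -1/5 ≈ -0.20000)
Y(O) = -1/5
(U(9)*Y(-9))*96 = ((7 + 9)*(-1/5))*96 = (16*(-1/5))*96 = -16/5*96 = -1536/5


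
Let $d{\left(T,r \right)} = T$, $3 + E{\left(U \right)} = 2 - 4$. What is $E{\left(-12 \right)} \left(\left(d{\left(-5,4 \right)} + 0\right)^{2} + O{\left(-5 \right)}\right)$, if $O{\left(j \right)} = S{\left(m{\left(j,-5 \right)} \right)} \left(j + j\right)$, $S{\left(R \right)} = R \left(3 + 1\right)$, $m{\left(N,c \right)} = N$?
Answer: $-1125$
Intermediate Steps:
$E{\left(U \right)} = -5$ ($E{\left(U \right)} = -3 + \left(2 - 4\right) = -3 - 2 = -5$)
$S{\left(R \right)} = 4 R$ ($S{\left(R \right)} = R 4 = 4 R$)
$O{\left(j \right)} = 8 j^{2}$ ($O{\left(j \right)} = 4 j \left(j + j\right) = 4 j 2 j = 8 j^{2}$)
$E{\left(-12 \right)} \left(\left(d{\left(-5,4 \right)} + 0\right)^{2} + O{\left(-5 \right)}\right) = - 5 \left(\left(-5 + 0\right)^{2} + 8 \left(-5\right)^{2}\right) = - 5 \left(\left(-5\right)^{2} + 8 \cdot 25\right) = - 5 \left(25 + 200\right) = \left(-5\right) 225 = -1125$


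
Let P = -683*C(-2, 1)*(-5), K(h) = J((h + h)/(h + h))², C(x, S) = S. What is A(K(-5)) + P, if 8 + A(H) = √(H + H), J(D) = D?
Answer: 3407 + √2 ≈ 3408.4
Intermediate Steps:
K(h) = 1 (K(h) = ((h + h)/(h + h))² = ((2*h)/((2*h)))² = ((2*h)*(1/(2*h)))² = 1² = 1)
A(H) = -8 + √2*√H (A(H) = -8 + √(H + H) = -8 + √(2*H) = -8 + √2*√H)
P = 3415 (P = -683*(-5) = 3415)
A(K(-5)) + P = (-8 + √2*√1) + 3415 = (-8 + √2*1) + 3415 = (-8 + √2) + 3415 = 3407 + √2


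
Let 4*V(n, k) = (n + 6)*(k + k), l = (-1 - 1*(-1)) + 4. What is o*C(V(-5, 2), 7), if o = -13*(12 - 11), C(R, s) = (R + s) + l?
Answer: -156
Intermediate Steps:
l = 4 (l = (-1 + 1) + 4 = 0 + 4 = 4)
V(n, k) = k*(6 + n)/2 (V(n, k) = ((n + 6)*(k + k))/4 = ((6 + n)*(2*k))/4 = (2*k*(6 + n))/4 = k*(6 + n)/2)
C(R, s) = 4 + R + s (C(R, s) = (R + s) + 4 = 4 + R + s)
o = -13 (o = -13*1 = -13)
o*C(V(-5, 2), 7) = -13*(4 + (½)*2*(6 - 5) + 7) = -13*(4 + (½)*2*1 + 7) = -13*(4 + 1 + 7) = -13*12 = -156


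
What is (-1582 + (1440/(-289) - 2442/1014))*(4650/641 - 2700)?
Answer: 133988851442250/31307081 ≈ 4.2798e+6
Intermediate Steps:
(-1582 + (1440/(-289) - 2442/1014))*(4650/641 - 2700) = (-1582 + (1440*(-1/289) - 2442*1/1014))*(4650*(1/641) - 2700) = (-1582 + (-1440/289 - 407/169))*(4650/641 - 2700) = (-1582 - 360983/48841)*(-1726050/641) = -77627445/48841*(-1726050/641) = 133988851442250/31307081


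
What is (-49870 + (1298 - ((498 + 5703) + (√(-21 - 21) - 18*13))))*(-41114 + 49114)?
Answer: -436312000 - 8000*I*√42 ≈ -4.3631e+8 - 51846.0*I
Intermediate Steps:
(-49870 + (1298 - ((498 + 5703) + (√(-21 - 21) - 18*13))))*(-41114 + 49114) = (-49870 + (1298 - (6201 + (√(-42) - 234))))*8000 = (-49870 + (1298 - (6201 + (I*√42 - 234))))*8000 = (-49870 + (1298 - (6201 + (-234 + I*√42))))*8000 = (-49870 + (1298 - (5967 + I*√42)))*8000 = (-49870 + (1298 + (-5967 - I*√42)))*8000 = (-49870 + (-4669 - I*√42))*8000 = (-54539 - I*√42)*8000 = -436312000 - 8000*I*√42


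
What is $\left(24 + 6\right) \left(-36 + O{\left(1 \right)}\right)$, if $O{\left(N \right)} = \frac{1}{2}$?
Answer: $-1065$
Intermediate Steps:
$O{\left(N \right)} = \frac{1}{2}$
$\left(24 + 6\right) \left(-36 + O{\left(1 \right)}\right) = \left(24 + 6\right) \left(-36 + \frac{1}{2}\right) = 30 \left(- \frac{71}{2}\right) = -1065$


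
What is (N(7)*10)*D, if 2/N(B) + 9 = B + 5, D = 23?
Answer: 460/3 ≈ 153.33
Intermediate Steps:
N(B) = 2/(-4 + B) (N(B) = 2/(-9 + (B + 5)) = 2/(-9 + (5 + B)) = 2/(-4 + B))
(N(7)*10)*D = ((2/(-4 + 7))*10)*23 = ((2/3)*10)*23 = (20/3)*23 = 460/3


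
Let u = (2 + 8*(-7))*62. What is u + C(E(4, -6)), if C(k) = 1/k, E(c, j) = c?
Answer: -13391/4 ≈ -3347.8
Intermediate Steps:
u = -3348 (u = (2 - 56)*62 = -54*62 = -3348)
u + C(E(4, -6)) = -3348 + 1/4 = -3348 + ¼ = -13391/4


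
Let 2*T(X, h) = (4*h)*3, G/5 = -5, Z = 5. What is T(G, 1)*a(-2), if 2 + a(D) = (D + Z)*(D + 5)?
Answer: 42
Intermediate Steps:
G = -25 (G = 5*(-5) = -25)
T(X, h) = 6*h (T(X, h) = ((4*h)*3)/2 = (12*h)/2 = 6*h)
a(D) = -2 + (5 + D)**2 (a(D) = -2 + (D + 5)*(D + 5) = -2 + (5 + D)*(5 + D) = -2 + (5 + D)**2)
T(G, 1)*a(-2) = (6*1)*(23 + (-2)**2 + 10*(-2)) = 6*(23 + 4 - 20) = 6*7 = 42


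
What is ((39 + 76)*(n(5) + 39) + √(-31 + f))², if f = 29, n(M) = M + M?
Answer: (5635 + I*√2)² ≈ 3.1753e+7 + 1.59e+4*I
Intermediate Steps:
n(M) = 2*M
((39 + 76)*(n(5) + 39) + √(-31 + f))² = ((39 + 76)*(2*5 + 39) + √(-31 + 29))² = (115*(10 + 39) + √(-2))² = (115*49 + I*√2)² = (5635 + I*√2)²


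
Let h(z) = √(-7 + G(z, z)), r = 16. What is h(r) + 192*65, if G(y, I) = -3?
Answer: 12480 + I*√10 ≈ 12480.0 + 3.1623*I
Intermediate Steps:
h(z) = I*√10 (h(z) = √(-7 - 3) = √(-10) = I*√10)
h(r) + 192*65 = I*√10 + 192*65 = I*√10 + 12480 = 12480 + I*√10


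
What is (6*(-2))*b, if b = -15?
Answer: 180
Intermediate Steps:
(6*(-2))*b = (6*(-2))*(-15) = -12*(-15) = 180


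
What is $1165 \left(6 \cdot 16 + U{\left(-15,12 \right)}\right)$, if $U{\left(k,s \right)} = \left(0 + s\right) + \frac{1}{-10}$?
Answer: $\frac{251407}{2} \approx 1.257 \cdot 10^{5}$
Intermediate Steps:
$U{\left(k,s \right)} = - \frac{1}{10} + s$ ($U{\left(k,s \right)} = s - \frac{1}{10} = - \frac{1}{10} + s$)
$1165 \left(6 \cdot 16 + U{\left(-15,12 \right)}\right) = 1165 \left(6 \cdot 16 + \left(- \frac{1}{10} + 12\right)\right) = 1165 \left(96 + \frac{119}{10}\right) = 1165 \cdot \frac{1079}{10} = \frac{251407}{2}$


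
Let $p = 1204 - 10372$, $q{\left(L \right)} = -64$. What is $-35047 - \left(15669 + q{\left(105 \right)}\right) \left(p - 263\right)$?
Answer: $147135708$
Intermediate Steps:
$p = -9168$ ($p = 1204 - 10372 = -9168$)
$-35047 - \left(15669 + q{\left(105 \right)}\right) \left(p - 263\right) = -35047 - \left(15669 - 64\right) \left(-9168 - 263\right) = -35047 - 15605 \left(-9431\right) = -35047 - -147170755 = -35047 + 147170755 = 147135708$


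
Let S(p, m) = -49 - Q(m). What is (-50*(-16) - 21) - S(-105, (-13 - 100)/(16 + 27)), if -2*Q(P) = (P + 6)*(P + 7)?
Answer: 1517342/1849 ≈ 820.63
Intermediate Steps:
Q(P) = -(6 + P)*(7 + P)/2 (Q(P) = -(P + 6)*(P + 7)/2 = -(6 + P)*(7 + P)/2)
S(p, m) = -28 + m**2/2 + 13*m/2 (S(p, m) = -49 - (-21 - 13*m/2 - m**2/2) = -49 + (21 + m**2/2 + 13*m/2) = -28 + m**2/2 + 13*m/2)
(-50*(-16) - 21) - S(-105, (-13 - 100)/(16 + 27)) = (-50*(-16) - 21) - (-28 + ((-13 - 100)/(16 + 27))**2/2 + 13*((-13 - 100)/(16 + 27))/2) = (800 - 21) - (-28 + (-113/43)**2/2 + 13*(-113/43)/2) = 779 - (-28 + (-113*1/43)**2/2 + 13*(-113*1/43)/2) = 779 - (-28 + (-113/43)**2/2 + (13/2)*(-113/43)) = 779 - (-28 + (1/2)*(12769/1849) - 1469/86) = 779 - (-28 + 12769/3698 - 1469/86) = 779 - 1*(-76971/1849) = 779 + 76971/1849 = 1517342/1849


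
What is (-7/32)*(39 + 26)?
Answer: -455/32 ≈ -14.219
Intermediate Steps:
(-7/32)*(39 + 26) = -7*1/32*65 = -7/32*65 = -455/32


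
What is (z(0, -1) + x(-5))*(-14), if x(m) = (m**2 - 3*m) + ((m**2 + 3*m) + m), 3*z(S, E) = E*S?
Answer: -630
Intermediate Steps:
z(S, E) = E*S/3 (z(S, E) = (E*S)/3 = E*S/3)
x(m) = m + 2*m**2 (x(m) = (m**2 - 3*m) + (m**2 + 4*m) = m + 2*m**2)
(z(0, -1) + x(-5))*(-14) = ((1/3)*(-1)*0 - 5*(1 + 2*(-5)))*(-14) = (0 - 5*(1 - 10))*(-14) = (0 - 5*(-9))*(-14) = (0 + 45)*(-14) = 45*(-14) = -630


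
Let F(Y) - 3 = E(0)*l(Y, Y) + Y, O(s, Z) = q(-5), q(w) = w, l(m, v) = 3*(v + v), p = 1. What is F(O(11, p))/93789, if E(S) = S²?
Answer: -2/93789 ≈ -2.1324e-5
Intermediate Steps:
l(m, v) = 6*v (l(m, v) = 3*(2*v) = 6*v)
O(s, Z) = -5
F(Y) = 3 + Y (F(Y) = 3 + (0²*(6*Y) + Y) = 3 + (0*(6*Y) + Y) = 3 + (0 + Y) = 3 + Y)
F(O(11, p))/93789 = (3 - 5)/93789 = -2*1/93789 = -2/93789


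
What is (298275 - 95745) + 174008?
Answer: 376538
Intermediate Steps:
(298275 - 95745) + 174008 = 202530 + 174008 = 376538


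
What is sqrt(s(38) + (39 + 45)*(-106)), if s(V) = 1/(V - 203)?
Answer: I*sqrt(242411565)/165 ≈ 94.361*I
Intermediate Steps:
s(V) = 1/(-203 + V)
sqrt(s(38) + (39 + 45)*(-106)) = sqrt(1/(-203 + 38) + (39 + 45)*(-106)) = sqrt(1/(-165) + 84*(-106)) = sqrt(-1/165 - 8904) = sqrt(-1469161/165) = I*sqrt(242411565)/165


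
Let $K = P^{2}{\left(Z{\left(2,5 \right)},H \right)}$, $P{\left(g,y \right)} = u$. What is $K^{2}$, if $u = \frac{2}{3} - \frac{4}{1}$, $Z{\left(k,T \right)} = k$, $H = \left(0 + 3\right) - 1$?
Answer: $\frac{10000}{81} \approx 123.46$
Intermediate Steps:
$H = 2$ ($H = 3 - 1 = 2$)
$u = - \frac{10}{3}$ ($u = 2 \cdot \frac{1}{3} - 4 = \frac{2}{3} - 4 = - \frac{10}{3} \approx -3.3333$)
$P{\left(g,y \right)} = - \frac{10}{3}$
$K = \frac{100}{9}$ ($K = \left(- \frac{10}{3}\right)^{2} = \frac{100}{9} \approx 11.111$)
$K^{2} = \left(\frac{100}{9}\right)^{2} = \frac{10000}{81}$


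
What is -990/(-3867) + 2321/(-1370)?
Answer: -2539669/1765930 ≈ -1.4381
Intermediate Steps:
-990/(-3867) + 2321/(-1370) = -990*(-1/3867) + 2321*(-1/1370) = 330/1289 - 2321/1370 = -2539669/1765930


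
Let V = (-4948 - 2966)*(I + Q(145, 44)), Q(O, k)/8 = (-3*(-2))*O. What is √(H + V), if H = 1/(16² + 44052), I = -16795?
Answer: √38200998347101117/22154 ≈ 8822.4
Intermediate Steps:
Q(O, k) = 48*O (Q(O, k) = 8*((-3*(-2))*O) = 8*(6*O) = 48*O)
V = 77834190 (V = (-4948 - 2966)*(-16795 + 48*145) = -7914*(-16795 + 6960) = -7914*(-9835) = 77834190)
H = 1/44308 (H = 1/(256 + 44052) = 1/44308 ≈ 2.2569e-5)
√(H + V) = √(1/44308 + 77834190) = √(3448677290521/44308) = √38200998347101117/22154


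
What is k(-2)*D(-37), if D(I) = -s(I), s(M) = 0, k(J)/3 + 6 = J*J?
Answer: 0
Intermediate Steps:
k(J) = -18 + 3*J**2 (k(J) = -18 + 3*(J*J) = -18 + 3*J**2)
D(I) = 0 (D(I) = -1*0 = 0)
k(-2)*D(-37) = (-18 + 3*(-2)**2)*0 = (-18 + 3*4)*0 = (-18 + 12)*0 = -6*0 = 0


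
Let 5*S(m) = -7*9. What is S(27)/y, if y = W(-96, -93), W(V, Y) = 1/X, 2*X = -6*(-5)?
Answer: -189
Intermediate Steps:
S(m) = -63/5 (S(m) = (-7*9)/5 = (1/5)*(-63) = -63/5)
X = 15 (X = (-6*(-5))/2 = (1/2)*30 = 15)
W(V, Y) = 1/15
y = 1/15 ≈ 0.066667
S(27)/y = -63/(5*1/15) = -63/5*15 = -189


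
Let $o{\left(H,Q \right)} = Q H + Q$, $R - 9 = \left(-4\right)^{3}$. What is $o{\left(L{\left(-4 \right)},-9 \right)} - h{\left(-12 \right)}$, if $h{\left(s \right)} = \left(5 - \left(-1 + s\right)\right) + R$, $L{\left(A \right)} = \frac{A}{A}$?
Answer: $19$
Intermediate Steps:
$L{\left(A \right)} = 1$
$R = -55$ ($R = 9 + \left(-4\right)^{3} = 9 - 64 = -55$)
$o{\left(H,Q \right)} = Q + H Q$ ($o{\left(H,Q \right)} = H Q + Q = Q + H Q$)
$h{\left(s \right)} = -49 - s$ ($h{\left(s \right)} = \left(5 - \left(-1 + s\right)\right) - 55 = \left(6 - s\right) - 55 = -49 - s$)
$o{\left(L{\left(-4 \right)},-9 \right)} - h{\left(-12 \right)} = - 9 \left(1 + 1\right) - \left(-49 - -12\right) = \left(-9\right) 2 - \left(-49 + 12\right) = -18 - -37 = -18 + 37 = 19$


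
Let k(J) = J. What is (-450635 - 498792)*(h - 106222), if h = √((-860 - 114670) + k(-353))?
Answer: 100850034794 - 949427*I*√115883 ≈ 1.0085e+11 - 3.232e+8*I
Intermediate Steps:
h = I*√115883 (h = √((-860 - 114670) - 353) = √(-115530 - 353) = √(-115883) = I*√115883 ≈ 340.42*I)
(-450635 - 498792)*(h - 106222) = (-450635 - 498792)*(I*√115883 - 106222) = -949427*(-106222 + I*√115883) = 100850034794 - 949427*I*√115883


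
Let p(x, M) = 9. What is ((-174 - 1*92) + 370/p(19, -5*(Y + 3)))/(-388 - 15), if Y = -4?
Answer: 2024/3627 ≈ 0.55804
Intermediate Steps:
((-174 - 1*92) + 370/p(19, -5*(Y + 3)))/(-388 - 15) = ((-174 - 1*92) + 370/9)/(-388 - 15) = ((-174 - 92) + 370*(1/9))/(-403) = (-266 + 370/9)*(-1/403) = -2024/9*(-1/403) = 2024/3627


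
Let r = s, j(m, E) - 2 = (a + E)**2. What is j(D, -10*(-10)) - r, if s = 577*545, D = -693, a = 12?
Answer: -301919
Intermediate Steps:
s = 314465
j(m, E) = 2 + (12 + E)**2
r = 314465
j(D, -10*(-10)) - r = (2 + (12 - 10*(-10))**2) - 1*314465 = (2 + (12 + 100)**2) - 314465 = (2 + 112**2) - 314465 = (2 + 12544) - 314465 = 12546 - 314465 = -301919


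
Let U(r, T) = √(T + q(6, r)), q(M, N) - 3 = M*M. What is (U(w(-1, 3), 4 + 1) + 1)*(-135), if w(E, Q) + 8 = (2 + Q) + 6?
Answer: -135 - 270*√11 ≈ -1030.5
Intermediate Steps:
w(E, Q) = Q (w(E, Q) = -8 + ((2 + Q) + 6) = -8 + (8 + Q) = Q)
q(M, N) = 3 + M² (q(M, N) = 3 + M*M = 3 + M²)
U(r, T) = √(39 + T) (U(r, T) = √(T + (3 + 6²)) = √(T + (3 + 36)) = √(T + 39) = √(39 + T))
(U(w(-1, 3), 4 + 1) + 1)*(-135) = (√(39 + (4 + 1)) + 1)*(-135) = (√(39 + 5) + 1)*(-135) = (√44 + 1)*(-135) = (2*√11 + 1)*(-135) = (1 + 2*√11)*(-135) = -135 - 270*√11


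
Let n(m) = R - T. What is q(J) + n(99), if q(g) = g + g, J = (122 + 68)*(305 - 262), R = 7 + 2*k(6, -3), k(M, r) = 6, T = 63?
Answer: 16296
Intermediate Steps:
R = 19 (R = 7 + 2*6 = 7 + 12 = 19)
J = 8170 (J = 190*43 = 8170)
q(g) = 2*g
n(m) = -44 (n(m) = 19 - 1*63 = 19 - 63 = -44)
q(J) + n(99) = 2*8170 - 44 = 16340 - 44 = 16296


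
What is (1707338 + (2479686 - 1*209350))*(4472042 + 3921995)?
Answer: 33388742729938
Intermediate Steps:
(1707338 + (2479686 - 1*209350))*(4472042 + 3921995) = (1707338 + (2479686 - 209350))*8394037 = (1707338 + 2270336)*8394037 = 3977674*8394037 = 33388742729938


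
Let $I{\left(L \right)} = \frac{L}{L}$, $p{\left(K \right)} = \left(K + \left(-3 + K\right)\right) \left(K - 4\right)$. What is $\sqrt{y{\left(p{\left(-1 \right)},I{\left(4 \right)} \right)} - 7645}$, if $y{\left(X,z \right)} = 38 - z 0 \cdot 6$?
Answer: $i \sqrt{7607} \approx 87.218 i$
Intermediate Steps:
$p{\left(K \right)} = \left(-4 + K\right) \left(-3 + 2 K\right)$ ($p{\left(K \right)} = \left(-3 + 2 K\right) \left(-4 + K\right) = \left(-4 + K\right) \left(-3 + 2 K\right)$)
$I{\left(L \right)} = 1$
$y{\left(X,z \right)} = 38$ ($y{\left(X,z \right)} = 38 - 0 \cdot 6 = 38 - 0 = 38 + 0 = 38$)
$\sqrt{y{\left(p{\left(-1 \right)},I{\left(4 \right)} \right)} - 7645} = \sqrt{38 - 7645} = \sqrt{-7607} = i \sqrt{7607}$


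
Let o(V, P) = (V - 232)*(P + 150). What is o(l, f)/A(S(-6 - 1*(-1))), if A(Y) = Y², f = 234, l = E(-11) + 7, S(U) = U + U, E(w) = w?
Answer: -22656/25 ≈ -906.24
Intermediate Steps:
S(U) = 2*U
l = -4 (l = -11 + 7 = -4)
o(V, P) = (-232 + V)*(150 + P)
o(l, f)/A(S(-6 - 1*(-1))) = (-34800 - 232*234 + 150*(-4) + 234*(-4))/((2*(-6 - 1*(-1)))²) = (-34800 - 54288 - 600 - 936)/((2*(-6 + 1))²) = -90624/((2*(-5))²) = -90624/((-10)²) = -90624/100 = -90624*1/100 = -22656/25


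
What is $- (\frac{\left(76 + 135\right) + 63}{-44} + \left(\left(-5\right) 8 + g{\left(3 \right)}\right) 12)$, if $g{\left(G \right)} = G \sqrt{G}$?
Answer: $\frac{10697}{22} - 36 \sqrt{3} \approx 423.87$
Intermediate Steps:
$g{\left(G \right)} = G^{\frac{3}{2}}$
$- (\frac{\left(76 + 135\right) + 63}{-44} + \left(\left(-5\right) 8 + g{\left(3 \right)}\right) 12) = - (\frac{\left(76 + 135\right) + 63}{-44} + \left(\left(-5\right) 8 + 3^{\frac{3}{2}}\right) 12) = - (- \frac{211 + 63}{44} + \left(-40 + 3 \sqrt{3}\right) 12) = - (\left(- \frac{1}{44}\right) 274 - \left(480 - 36 \sqrt{3}\right)) = - (- \frac{137}{22} - \left(480 - 36 \sqrt{3}\right)) = - (- \frac{10697}{22} + 36 \sqrt{3}) = \frac{10697}{22} - 36 \sqrt{3}$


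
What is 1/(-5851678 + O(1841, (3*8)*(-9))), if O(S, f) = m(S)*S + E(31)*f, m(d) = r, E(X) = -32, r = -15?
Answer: -1/5872381 ≈ -1.7029e-7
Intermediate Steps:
m(d) = -15
O(S, f) = -32*f - 15*S (O(S, f) = -15*S - 32*f = -32*f - 15*S)
1/(-5851678 + O(1841, (3*8)*(-9))) = 1/(-5851678 + (-32*3*8*(-9) - 15*1841)) = 1/(-5851678 + (-768*(-9) - 27615)) = 1/(-5851678 + (-32*(-216) - 27615)) = 1/(-5851678 + (6912 - 27615)) = 1/(-5851678 - 20703) = 1/(-5872381) = -1/5872381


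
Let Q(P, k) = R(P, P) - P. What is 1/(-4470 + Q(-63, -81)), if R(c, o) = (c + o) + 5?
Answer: -1/4528 ≈ -0.00022085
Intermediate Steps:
R(c, o) = 5 + c + o
Q(P, k) = 5 + P (Q(P, k) = (5 + P + P) - P = (5 + 2*P) - P = 5 + P)
1/(-4470 + Q(-63, -81)) = 1/(-4470 + (5 - 63)) = 1/(-4470 - 58) = 1/(-4528) = -1/4528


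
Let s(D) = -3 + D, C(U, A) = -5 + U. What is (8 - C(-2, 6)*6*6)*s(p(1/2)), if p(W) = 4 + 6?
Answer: 1820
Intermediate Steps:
p(W) = 10
(8 - C(-2, 6)*6*6)*s(p(1/2)) = (8 - (-5 - 2)*6*6)*(-3 + 10) = (8 - (-7*6)*6)*7 = (8 - (-42)*6)*7 = (8 - 1*(-252))*7 = (8 + 252)*7 = 260*7 = 1820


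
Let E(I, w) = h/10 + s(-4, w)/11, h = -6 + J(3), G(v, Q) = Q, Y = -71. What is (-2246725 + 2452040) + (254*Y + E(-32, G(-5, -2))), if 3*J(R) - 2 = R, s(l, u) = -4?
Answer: 61802467/330 ≈ 1.8728e+5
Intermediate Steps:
J(R) = ⅔ + R/3
h = -13/3 (h = -6 + (⅔ + (⅓)*3) = -6 + (⅔ + 1) = -6 + 5/3 = -13/3 ≈ -4.3333)
E(I, w) = -263/330 (E(I, w) = -13/3/10 - 4/11 = -13/3*⅒ - 4*1/11 = -13/30 - 4/11 = -263/330)
(-2246725 + 2452040) + (254*Y + E(-32, G(-5, -2))) = (-2246725 + 2452040) + (254*(-71) - 263/330) = 205315 + (-18034 - 263/330) = 205315 - 5951483/330 = 61802467/330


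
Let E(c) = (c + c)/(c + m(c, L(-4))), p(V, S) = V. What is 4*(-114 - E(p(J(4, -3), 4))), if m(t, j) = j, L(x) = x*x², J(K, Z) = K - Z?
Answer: -25936/57 ≈ -455.02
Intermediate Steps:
L(x) = x³
E(c) = 2*c/(-64 + c) (E(c) = (c + c)/(c + (-4)³) = (2*c)/(c - 64) = (2*c)/(-64 + c) = 2*c/(-64 + c))
4*(-114 - E(p(J(4, -3), 4))) = 4*(-114 - 2*(4 - 1*(-3))/(-64 + (4 - 1*(-3)))) = 4*(-114 - 2*(4 + 3)/(-64 + (4 + 3))) = 4*(-114 - 2*7/(-64 + 7)) = 4*(-114 - 2*7/(-57)) = 4*(-114 - 2*7*(-1)/57) = 4*(-114 - 1*(-14/57)) = 4*(-114 + 14/57) = 4*(-6484/57) = -25936/57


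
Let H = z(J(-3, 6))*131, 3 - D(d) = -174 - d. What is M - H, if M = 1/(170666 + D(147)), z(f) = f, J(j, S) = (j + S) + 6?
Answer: -201597209/170990 ≈ -1179.0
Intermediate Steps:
D(d) = 177 + d (D(d) = 3 - (-174 - d) = 3 + (174 + d) = 177 + d)
J(j, S) = 6 + S + j (J(j, S) = (S + j) + 6 = 6 + S + j)
H = 1179 (H = (6 + 6 - 3)*131 = 9*131 = 1179)
M = 1/170990 (M = 1/(170666 + (177 + 147)) = 1/(170666 + 324) = 1/170990 ≈ 5.8483e-6)
M - H = 1/170990 - 1*1179 = 1/170990 - 1179 = -201597209/170990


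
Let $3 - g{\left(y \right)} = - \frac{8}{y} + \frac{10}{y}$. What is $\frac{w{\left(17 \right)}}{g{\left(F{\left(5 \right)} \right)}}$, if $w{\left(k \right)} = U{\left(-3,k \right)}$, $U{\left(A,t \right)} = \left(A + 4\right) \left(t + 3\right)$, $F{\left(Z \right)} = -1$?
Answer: $4$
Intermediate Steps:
$U{\left(A,t \right)} = \left(3 + t\right) \left(4 + A\right)$ ($U{\left(A,t \right)} = \left(4 + A\right) \left(3 + t\right) = \left(3 + t\right) \left(4 + A\right)$)
$w{\left(k \right)} = 3 + k$ ($w{\left(k \right)} = 12 + 3 \left(-3\right) + 4 k - 3 k = 12 - 9 + 4 k - 3 k = 3 + k$)
$g{\left(y \right)} = 3 - \frac{2}{y}$ ($g{\left(y \right)} = 3 - \left(- \frac{8}{y} + \frac{10}{y}\right) = 3 - \frac{2}{y}$)
$\frac{w{\left(17 \right)}}{g{\left(F{\left(5 \right)} \right)}} = \frac{3 + 17}{3 - \frac{2}{-1}} = \frac{20}{3 - -2} = \frac{20}{3 + 2} = \frac{20}{5} = 20 \cdot \frac{1}{5} = 4$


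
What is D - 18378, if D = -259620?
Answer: -277998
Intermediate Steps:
D - 18378 = -259620 - 18378 = -277998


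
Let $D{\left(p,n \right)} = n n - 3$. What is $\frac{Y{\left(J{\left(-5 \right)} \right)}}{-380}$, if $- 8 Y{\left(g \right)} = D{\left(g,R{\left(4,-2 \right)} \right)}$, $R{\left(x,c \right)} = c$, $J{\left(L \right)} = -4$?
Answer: $\frac{1}{3040} \approx 0.00032895$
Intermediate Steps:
$D{\left(p,n \right)} = -3 + n^{2}$ ($D{\left(p,n \right)} = n^{2} - 3 = -3 + n^{2}$)
$Y{\left(g \right)} = - \frac{1}{8}$ ($Y{\left(g \right)} = - \frac{-3 + \left(-2\right)^{2}}{8} = - \frac{-3 + 4}{8} = \left(- \frac{1}{8}\right) 1 = - \frac{1}{8}$)
$\frac{Y{\left(J{\left(-5 \right)} \right)}}{-380} = - \frac{1}{8 \left(-380\right)} = \left(- \frac{1}{8}\right) \left(- \frac{1}{380}\right) = \frac{1}{3040}$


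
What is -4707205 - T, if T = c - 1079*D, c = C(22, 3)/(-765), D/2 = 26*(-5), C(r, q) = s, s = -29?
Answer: -3815624954/765 ≈ -4.9877e+6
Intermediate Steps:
C(r, q) = -29
D = -260 (D = 2*(26*(-5)) = 2*(-130) = -260)
c = 29/765 (c = -29/(-765) = -29*(-1/765) = 29/765 ≈ 0.037908)
T = 214613129/765 (T = 29/765 - 1079*(-260) = 29/765 + 280540 = 214613129/765 ≈ 2.8054e+5)
-4707205 - T = -4707205 - 1*214613129/765 = -4707205 - 214613129/765 = -3815624954/765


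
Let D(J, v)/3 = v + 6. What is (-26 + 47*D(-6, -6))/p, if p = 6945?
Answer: -26/6945 ≈ -0.0037437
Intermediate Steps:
D(J, v) = 18 + 3*v (D(J, v) = 3*(v + 6) = 3*(6 + v) = 18 + 3*v)
(-26 + 47*D(-6, -6))/p = (-26 + 47*(18 + 3*(-6)))/6945 = (-26 + 47*(18 - 18))*(1/6945) = (-26 + 47*0)*(1/6945) = (-26 + 0)*(1/6945) = -26*1/6945 = -26/6945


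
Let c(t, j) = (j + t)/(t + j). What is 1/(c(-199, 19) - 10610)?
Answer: -1/10609 ≈ -9.4260e-5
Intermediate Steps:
c(t, j) = 1 (c(t, j) = (j + t)/(j + t) = 1)
1/(c(-199, 19) - 10610) = 1/(1 - 10610) = 1/(-10609) = -1/10609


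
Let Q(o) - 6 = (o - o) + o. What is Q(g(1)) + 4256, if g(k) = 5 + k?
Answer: 4268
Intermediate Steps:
Q(o) = 6 + o (Q(o) = 6 + ((o - o) + o) = 6 + (0 + o) = 6 + o)
Q(g(1)) + 4256 = (6 + (5 + 1)) + 4256 = (6 + 6) + 4256 = 12 + 4256 = 4268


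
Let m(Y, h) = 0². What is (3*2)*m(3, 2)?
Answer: 0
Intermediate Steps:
m(Y, h) = 0
(3*2)*m(3, 2) = (3*2)*0 = 6*0 = 0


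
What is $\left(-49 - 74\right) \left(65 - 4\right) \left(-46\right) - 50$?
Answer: $345088$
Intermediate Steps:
$\left(-49 - 74\right) \left(65 - 4\right) \left(-46\right) - 50 = \left(-123\right) 61 \left(-46\right) - 50 = \left(-7503\right) \left(-46\right) - 50 = 345138 - 50 = 345088$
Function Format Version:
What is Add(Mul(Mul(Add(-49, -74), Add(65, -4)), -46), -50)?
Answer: 345088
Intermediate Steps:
Add(Mul(Mul(Add(-49, -74), Add(65, -4)), -46), -50) = Add(Mul(Mul(-123, 61), -46), -50) = Add(Mul(-7503, -46), -50) = Add(345138, -50) = 345088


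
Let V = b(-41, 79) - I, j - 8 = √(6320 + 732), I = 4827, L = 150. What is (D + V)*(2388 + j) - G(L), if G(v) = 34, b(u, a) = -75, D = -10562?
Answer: -37051778 - 30928*√1763 ≈ -3.8350e+7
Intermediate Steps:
j = 8 + 2*√1763 (j = 8 + √(6320 + 732) = 8 + √7052 = 8 + 2*√1763 ≈ 91.976)
V = -4902 (V = -75 - 1*4827 = -75 - 4827 = -4902)
(D + V)*(2388 + j) - G(L) = (-10562 - 4902)*(2388 + (8 + 2*√1763)) - 1*34 = -15464*(2396 + 2*√1763) - 34 = (-37051744 - 30928*√1763) - 34 = -37051778 - 30928*√1763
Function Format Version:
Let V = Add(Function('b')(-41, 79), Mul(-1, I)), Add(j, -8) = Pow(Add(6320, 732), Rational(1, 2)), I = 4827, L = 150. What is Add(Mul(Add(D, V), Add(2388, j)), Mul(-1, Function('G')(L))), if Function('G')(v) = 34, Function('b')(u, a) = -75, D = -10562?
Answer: Add(-37051778, Mul(-30928, Pow(1763, Rational(1, 2)))) ≈ -3.8350e+7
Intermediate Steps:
j = Add(8, Mul(2, Pow(1763, Rational(1, 2)))) (j = Add(8, Pow(Add(6320, 732), Rational(1, 2))) = Add(8, Pow(7052, Rational(1, 2))) = Add(8, Mul(2, Pow(1763, Rational(1, 2)))) ≈ 91.976)
V = -4902 (V = Add(-75, Mul(-1, 4827)) = Add(-75, -4827) = -4902)
Add(Mul(Add(D, V), Add(2388, j)), Mul(-1, Function('G')(L))) = Add(Mul(Add(-10562, -4902), Add(2388, Add(8, Mul(2, Pow(1763, Rational(1, 2)))))), Mul(-1, 34)) = Add(Mul(-15464, Add(2396, Mul(2, Pow(1763, Rational(1, 2))))), -34) = Add(Add(-37051744, Mul(-30928, Pow(1763, Rational(1, 2)))), -34) = Add(-37051778, Mul(-30928, Pow(1763, Rational(1, 2))))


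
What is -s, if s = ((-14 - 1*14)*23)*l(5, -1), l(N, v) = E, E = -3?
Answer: -1932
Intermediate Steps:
l(N, v) = -3
s = 1932 (s = ((-14 - 1*14)*23)*(-3) = ((-14 - 14)*23)*(-3) = -28*23*(-3) = -644*(-3) = 1932)
-s = -1*1932 = -1932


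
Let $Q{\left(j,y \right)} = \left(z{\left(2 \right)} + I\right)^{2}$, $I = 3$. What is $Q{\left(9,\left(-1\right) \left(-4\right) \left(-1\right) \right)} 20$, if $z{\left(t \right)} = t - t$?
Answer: $180$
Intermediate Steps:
$z{\left(t \right)} = 0$
$Q{\left(j,y \right)} = 9$ ($Q{\left(j,y \right)} = \left(0 + 3\right)^{2} = 3^{2} = 9$)
$Q{\left(9,\left(-1\right) \left(-4\right) \left(-1\right) \right)} 20 = 9 \cdot 20 = 180$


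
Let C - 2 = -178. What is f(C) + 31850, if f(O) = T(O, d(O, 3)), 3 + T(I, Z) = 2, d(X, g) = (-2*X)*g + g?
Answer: 31849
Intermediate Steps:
d(X, g) = g - 2*X*g (d(X, g) = -2*X*g + g = g - 2*X*g)
C = -176 (C = 2 - 178 = -176)
T(I, Z) = -1 (T(I, Z) = -3 + 2 = -1)
f(O) = -1
f(C) + 31850 = -1 + 31850 = 31849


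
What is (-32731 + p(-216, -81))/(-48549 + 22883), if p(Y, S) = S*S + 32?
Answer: 13069/12833 ≈ 1.0184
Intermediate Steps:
p(Y, S) = 32 + S² (p(Y, S) = S² + 32 = 32 + S²)
(-32731 + p(-216, -81))/(-48549 + 22883) = (-32731 + (32 + (-81)²))/(-48549 + 22883) = (-32731 + (32 + 6561))/(-25666) = (-32731 + 6593)*(-1/25666) = -26138*(-1/25666) = 13069/12833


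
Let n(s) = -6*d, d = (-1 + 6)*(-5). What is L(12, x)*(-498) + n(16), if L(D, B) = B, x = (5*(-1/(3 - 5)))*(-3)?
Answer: 3885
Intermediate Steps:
x = -15/2 (x = (5*(-1/(-2)))*(-3) = (5*(-1*(-½)))*(-3) = (5*(½))*(-3) = (5/2)*(-3) = -15/2 ≈ -7.5000)
d = -25 (d = 5*(-5) = -25)
n(s) = 150 (n(s) = -6*(-25) = 150)
L(12, x)*(-498) + n(16) = -15/2*(-498) + 150 = 3735 + 150 = 3885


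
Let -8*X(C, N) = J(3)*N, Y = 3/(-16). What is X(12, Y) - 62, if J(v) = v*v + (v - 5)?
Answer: -7915/128 ≈ -61.836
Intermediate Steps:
J(v) = -5 + v + v² (J(v) = v² + (-5 + v) = -5 + v + v²)
Y = -3/16 (Y = 3*(-1/16) = -3/16 ≈ -0.18750)
X(C, N) = -7*N/8 (X(C, N) = -(-5 + 3 + 3²)*N/8 = -(-5 + 3 + 9)*N/8 = -7*N/8)
X(12, Y) - 62 = -7/8*(-3/16) - 62 = 21/128 - 62 = -7915/128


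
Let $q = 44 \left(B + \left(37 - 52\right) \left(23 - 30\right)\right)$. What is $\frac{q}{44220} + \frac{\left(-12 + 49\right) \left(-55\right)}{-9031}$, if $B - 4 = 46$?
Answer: $\frac{62636}{165021} \approx 0.37956$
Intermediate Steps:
$B = 50$ ($B = 4 + 46 = 50$)
$q = 6820$ ($q = 44 \left(50 + \left(37 - 52\right) \left(23 - 30\right)\right) = 44 \left(50 - -105\right) = 44 \left(50 + 105\right) = 44 \cdot 155 = 6820$)
$\frac{q}{44220} + \frac{\left(-12 + 49\right) \left(-55\right)}{-9031} = \frac{6820}{44220} + \frac{\left(-12 + 49\right) \left(-55\right)}{-9031} = 6820 \cdot \frac{1}{44220} + 37 \left(-55\right) \left(- \frac{1}{9031}\right) = \frac{31}{201} - - \frac{185}{821} = \frac{31}{201} + \frac{185}{821} = \frac{62636}{165021}$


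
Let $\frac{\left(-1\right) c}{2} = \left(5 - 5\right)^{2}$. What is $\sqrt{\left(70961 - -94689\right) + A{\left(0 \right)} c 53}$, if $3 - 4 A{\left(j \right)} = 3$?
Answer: $5 \sqrt{6626} \approx 407.0$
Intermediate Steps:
$A{\left(j \right)} = 0$ ($A{\left(j \right)} = \frac{3}{4} - \frac{3}{4} = 0$)
$c = 0$ ($c = - 2 \left(5 - 5\right)^{2} = - 2 \cdot 0^{2} = \left(-2\right) 0 = 0$)
$\sqrt{\left(70961 - -94689\right) + A{\left(0 \right)} c 53} = \sqrt{\left(70961 - -94689\right) + 0 \cdot 0 \cdot 53} = \sqrt{\left(70961 + 94689\right) + 0 \cdot 53} = \sqrt{165650 + 0} = \sqrt{165650} = 5 \sqrt{6626}$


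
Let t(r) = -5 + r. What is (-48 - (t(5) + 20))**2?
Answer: 4624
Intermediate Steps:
(-48 - (t(5) + 20))**2 = (-48 - ((-5 + 5) + 20))**2 = (-48 - (0 + 20))**2 = (-48 - 1*20)**2 = (-48 - 20)**2 = (-68)**2 = 4624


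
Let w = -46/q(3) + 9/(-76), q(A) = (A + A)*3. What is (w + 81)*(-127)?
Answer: -6804025/684 ≈ -9947.4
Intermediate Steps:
q(A) = 6*A (q(A) = (2*A)*3 = 6*A)
w = -1829/684 (w = -46/(6*3) + 9/(-76) = -46/18 + 9*(-1/76) = -46*1/18 - 9/76 = -23/9 - 9/76 = -1829/684 ≈ -2.6740)
(w + 81)*(-127) = (-1829/684 + 81)*(-127) = (53575/684)*(-127) = -6804025/684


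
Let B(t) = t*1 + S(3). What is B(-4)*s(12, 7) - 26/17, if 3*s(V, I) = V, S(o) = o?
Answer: -94/17 ≈ -5.5294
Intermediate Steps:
s(V, I) = V/3
B(t) = 3 + t (B(t) = t*1 + 3 = t + 3 = 3 + t)
B(-4)*s(12, 7) - 26/17 = (3 - 4)*((1/3)*12) - 26/17 = -1*4 - 26*1/17 = -4 - 26/17 = -94/17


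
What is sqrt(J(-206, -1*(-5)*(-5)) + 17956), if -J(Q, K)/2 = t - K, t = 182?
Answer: 7*sqrt(358) ≈ 132.45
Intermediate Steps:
J(Q, K) = -364 + 2*K (J(Q, K) = -2*(182 - K) = -364 + 2*K)
sqrt(J(-206, -1*(-5)*(-5)) + 17956) = sqrt((-364 + 2*(-1*(-5)*(-5))) + 17956) = sqrt((-364 + 2*(5*(-5))) + 17956) = sqrt((-364 + 2*(-25)) + 17956) = sqrt((-364 - 50) + 17956) = sqrt(-414 + 17956) = sqrt(17542) = 7*sqrt(358)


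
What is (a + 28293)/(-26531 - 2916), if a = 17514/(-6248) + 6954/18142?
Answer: -801692915973/834463314388 ≈ -0.96073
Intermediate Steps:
a = -68572599/28337804 (a = 17514*(-1/6248) + 6954*(1/18142) = -8757/3124 + 3477/9071 = -68572599/28337804 ≈ -2.4198)
(a + 28293)/(-26531 - 2916) = (-68572599/28337804 + 28293)/(-26531 - 2916) = (801692915973/28337804)/(-29447) = (801692915973/28337804)*(-1/29447) = -801692915973/834463314388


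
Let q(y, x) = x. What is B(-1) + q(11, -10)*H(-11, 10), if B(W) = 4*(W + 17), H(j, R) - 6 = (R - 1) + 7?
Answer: -156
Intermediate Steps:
H(j, R) = 12 + R (H(j, R) = 6 + ((R - 1) + 7) = 6 + ((-1 + R) + 7) = 6 + (6 + R) = 12 + R)
B(W) = 68 + 4*W (B(W) = 4*(17 + W) = 68 + 4*W)
B(-1) + q(11, -10)*H(-11, 10) = (68 + 4*(-1)) - 10*(12 + 10) = (68 - 4) - 10*22 = 64 - 220 = -156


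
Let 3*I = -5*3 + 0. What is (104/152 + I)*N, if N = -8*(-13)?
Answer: -8528/19 ≈ -448.84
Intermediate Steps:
N = 104
I = -5 (I = (-5*3 + 0)/3 = (-15 + 0)/3 = (⅓)*(-15) = -5)
(104/152 + I)*N = (104/152 - 5)*104 = (104*(1/152) - 5)*104 = (13/19 - 5)*104 = -82/19*104 = -8528/19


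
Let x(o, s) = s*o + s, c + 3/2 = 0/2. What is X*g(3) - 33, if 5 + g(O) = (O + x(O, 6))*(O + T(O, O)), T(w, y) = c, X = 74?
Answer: 2594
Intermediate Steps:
c = -3/2 (c = -3/2 + 0/2 = -3/2 + 0*(1/2) = -3/2 + 0 = -3/2 ≈ -1.5000)
x(o, s) = s + o*s (x(o, s) = o*s + s = s + o*s)
T(w, y) = -3/2
g(O) = -5 + (6 + 7*O)*(-3/2 + O) (g(O) = -5 + (O + 6*(1 + O))*(O - 3/2) = -5 + (O + (6 + 6*O))*(-3/2 + O) = -5 + (6 + 7*O)*(-3/2 + O))
X*g(3) - 33 = 74*(-14 + 7*3**2 - 9/2*3) - 33 = 74*(-14 + 7*9 - 27/2) - 33 = 74*(-14 + 63 - 27/2) - 33 = 74*(71/2) - 33 = 2627 - 33 = 2594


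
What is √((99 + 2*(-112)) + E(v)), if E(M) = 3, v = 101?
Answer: I*√122 ≈ 11.045*I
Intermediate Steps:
√((99 + 2*(-112)) + E(v)) = √((99 + 2*(-112)) + 3) = √((99 - 224) + 3) = √(-125 + 3) = √(-122) = I*√122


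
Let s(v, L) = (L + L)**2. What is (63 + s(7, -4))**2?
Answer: 16129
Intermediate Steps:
s(v, L) = 4*L**2 (s(v, L) = (2*L)**2 = 4*L**2)
(63 + s(7, -4))**2 = (63 + 4*(-4)**2)**2 = (63 + 4*16)**2 = (63 + 64)**2 = 127**2 = 16129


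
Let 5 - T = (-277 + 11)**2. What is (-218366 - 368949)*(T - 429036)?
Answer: 293532401905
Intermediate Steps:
T = -70751 (T = 5 - (-277 + 11)**2 = 5 - 1*(-266)**2 = 5 - 1*70756 = 5 - 70756 = -70751)
(-218366 - 368949)*(T - 429036) = (-218366 - 368949)*(-70751 - 429036) = -587315*(-499787) = 293532401905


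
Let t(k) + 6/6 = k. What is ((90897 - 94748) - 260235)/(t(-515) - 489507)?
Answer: 264086/490023 ≈ 0.53893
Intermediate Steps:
t(k) = -1 + k
((90897 - 94748) - 260235)/(t(-515) - 489507) = ((90897 - 94748) - 260235)/((-1 - 515) - 489507) = (-3851 - 260235)/(-516 - 489507) = -264086/(-490023) = -264086*(-1/490023) = 264086/490023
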